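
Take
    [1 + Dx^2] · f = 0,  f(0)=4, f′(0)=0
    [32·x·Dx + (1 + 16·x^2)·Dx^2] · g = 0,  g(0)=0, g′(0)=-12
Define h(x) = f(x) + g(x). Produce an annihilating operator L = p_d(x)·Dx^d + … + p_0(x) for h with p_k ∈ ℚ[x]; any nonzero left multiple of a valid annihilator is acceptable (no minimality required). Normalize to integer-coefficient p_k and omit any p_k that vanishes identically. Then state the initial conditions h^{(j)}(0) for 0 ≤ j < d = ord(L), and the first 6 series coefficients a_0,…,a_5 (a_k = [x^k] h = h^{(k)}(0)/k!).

L = (-6112·x + 99328·x^3 + 8192·x^5)·Dx + (-31 + 1072·x^2 + 25344·x^4 + 4096·x^6)·Dx^2 + (-6112·x + 99328·x^3 + 8192·x^5)·Dx^3 + (-31 + 1072·x^2 + 25344·x^4 + 4096·x^6)·Dx^4  (order 4).
h: a_k = 4, -12, -2, 64, 1/6, -3072/5, …
ICs: h(0) = 4, h′(0) = -12, h′′(0) = -4, h′′′(0) = 384.

f: a_k = 4, 0, -2, 0, 1/6, 0, …
g: a_k = 0, -12, 0, 64, 0, -3072/5, …
Weyl lclm of L_f,L_g ⇒ L₀ (ord ≤ 4).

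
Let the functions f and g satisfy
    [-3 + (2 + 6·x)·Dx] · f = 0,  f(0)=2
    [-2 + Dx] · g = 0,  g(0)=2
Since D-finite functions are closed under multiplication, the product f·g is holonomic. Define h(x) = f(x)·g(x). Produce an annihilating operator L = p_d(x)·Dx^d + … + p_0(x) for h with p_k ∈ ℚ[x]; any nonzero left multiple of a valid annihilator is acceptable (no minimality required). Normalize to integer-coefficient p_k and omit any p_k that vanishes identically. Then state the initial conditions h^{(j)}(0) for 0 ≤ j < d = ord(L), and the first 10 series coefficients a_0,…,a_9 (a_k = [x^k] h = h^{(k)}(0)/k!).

L = (-7 - 12·x) + (2 + 6·x)·Dx  (order 1).
h: a_k = 4, 14, 31/2, 181/12, 241/96, 13279/960, -276497/11520, 9930589/161280, -56288873/368640, 18061579639/46448640, …
ICs: h(0) = 4.

f: a_k = 2, 3, -9/4, 27/8, -405/64, 1701/128, -15309/512, 72171/1024, -2814669/16384, 14073345/32768, …
g: a_k = 2, 4, 4, 8/3, 4/3, 8/15, 8/45, 16/315, 4/315, 8/2835, …
f·g: L₀ = L_f ⊗_s L_g, ord ≤ 1·1.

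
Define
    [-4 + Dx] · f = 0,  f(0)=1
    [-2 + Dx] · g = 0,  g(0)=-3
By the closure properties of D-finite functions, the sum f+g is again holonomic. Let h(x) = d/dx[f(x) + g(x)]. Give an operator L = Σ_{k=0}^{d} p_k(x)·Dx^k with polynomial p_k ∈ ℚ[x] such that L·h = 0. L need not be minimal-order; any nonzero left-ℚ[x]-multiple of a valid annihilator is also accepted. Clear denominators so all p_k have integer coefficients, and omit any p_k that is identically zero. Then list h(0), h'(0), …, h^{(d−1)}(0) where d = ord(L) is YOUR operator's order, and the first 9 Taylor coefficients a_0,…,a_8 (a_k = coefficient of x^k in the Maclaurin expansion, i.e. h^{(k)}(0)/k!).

L = 8 - 6·Dx + Dx^2  (order 2).
h: a_k = -2, 4, 20, 104/3, 116/3, 488/15, 200/9, 4048/315, 2036/315, …
ICs: h(0) = -2, h′(0) = 4.

f: a_k = 1, 4, 8, 32/3, 32/3, 128/15, 256/45, 1024/315, 512/315, …
g: a_k = -3, -6, -6, -4, -2, -4/5, -4/15, -8/105, -2/105, …
f+g: L₀ = lclm(L_f,L_g), ord ≤ 1+1.
Differentiate: ansatz ord ≤ ord L₀ ⇒ L.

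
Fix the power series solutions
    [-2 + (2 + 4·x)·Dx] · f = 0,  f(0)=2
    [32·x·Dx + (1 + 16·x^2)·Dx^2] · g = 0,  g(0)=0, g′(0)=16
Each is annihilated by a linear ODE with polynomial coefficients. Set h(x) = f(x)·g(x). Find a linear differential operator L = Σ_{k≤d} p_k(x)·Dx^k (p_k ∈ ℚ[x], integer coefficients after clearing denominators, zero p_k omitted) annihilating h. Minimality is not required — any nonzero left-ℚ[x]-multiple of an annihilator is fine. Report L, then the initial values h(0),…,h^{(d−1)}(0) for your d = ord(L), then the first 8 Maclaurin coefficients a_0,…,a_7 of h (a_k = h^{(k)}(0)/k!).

L = (3 - 32·x - 16·x^2) + (-2 + 28·x + 96·x^2 + 64·x^3)·Dx + (1 + 4·x + 20·x^2 + 64·x^3 + 64·x^4)·Dx^2  (order 2).
h: a_k = 0, 32, 32, -560/3, -464/3, 25556/15, 23716/15, -2045306/105, …
ICs: h(0) = 0, h′(0) = 32.

f: a_k = 2, 2, -1, 1, -5/4, 7/4, -21/8, 33/8, …
g: a_k = 0, 16, 0, -256/3, 0, 4096/5, 0, -65536/7, …
Product ⇒ symmetric product L₀, ord ≤ 2.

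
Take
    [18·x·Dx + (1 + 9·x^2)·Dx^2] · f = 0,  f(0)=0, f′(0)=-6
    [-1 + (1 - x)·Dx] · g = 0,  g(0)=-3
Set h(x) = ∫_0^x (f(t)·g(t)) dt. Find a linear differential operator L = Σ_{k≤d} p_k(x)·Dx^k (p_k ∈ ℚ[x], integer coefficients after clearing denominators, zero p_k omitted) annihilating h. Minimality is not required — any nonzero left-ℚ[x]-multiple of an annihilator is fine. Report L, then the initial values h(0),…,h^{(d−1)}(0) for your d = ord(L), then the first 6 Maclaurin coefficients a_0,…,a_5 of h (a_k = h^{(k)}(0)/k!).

L = 18·x·Dx + (2 - 18·x + 36·x^2)·Dx^2 + (-1 + x - 9·x^2 + 9·x^3)·Dx^3  (order 3).
h: a_k = 0, 0, 9, 6, -9, -36/5, …
ICs: h(0) = 0, h′(0) = 0, h′′(0) = 18.

f: a_k = 0, -6, 0, 18, 0, -486/5, …
g: a_k = -3, -3, -3, -3, -3, -3, …
f·g: L₀ = L_f ⊗_s L_g, ord ≤ 2·1.
h=∫₀ˣh₀: take L = L₀·Dx.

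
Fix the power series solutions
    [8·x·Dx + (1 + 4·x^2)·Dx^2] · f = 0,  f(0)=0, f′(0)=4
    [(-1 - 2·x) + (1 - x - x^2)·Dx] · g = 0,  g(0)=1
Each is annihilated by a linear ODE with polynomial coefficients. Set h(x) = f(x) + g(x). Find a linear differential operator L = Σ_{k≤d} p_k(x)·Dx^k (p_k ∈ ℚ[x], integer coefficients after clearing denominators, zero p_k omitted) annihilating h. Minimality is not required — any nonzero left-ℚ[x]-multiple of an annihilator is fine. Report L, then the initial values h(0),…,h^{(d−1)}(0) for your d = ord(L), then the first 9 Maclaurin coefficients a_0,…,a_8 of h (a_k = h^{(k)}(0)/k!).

L = (16 - 64·x - 400·x^2 - 576·x^3 - 696·x^4 - 96·x^6)·Dx + (-13 - 24·x - 22·x^2 - 204·x^3 - 548·x^4 - 488·x^5 - 48·x^6 - 96·x^7)·Dx^2 + (2 + 5·x + 14·x^2 - 2·x^3 + 13·x^4 - 92·x^5 - 48·x^6 - 16·x^7 - 16·x^8)·Dx^3  (order 3).
h: a_k = 1, 5, 2, -7/3, 5, 104/5, 13, -109/7, 34, …
ICs: h(0) = 1, h′(0) = 5, h′′(0) = 4.

f: a_k = 0, 4, 0, -16/3, 0, 64/5, 0, -256/7, 0, …
g: a_k = 1, 1, 2, 3, 5, 8, 13, 21, 34, …
f+g: L₀ = lclm(L_f,L_g), ord ≤ 2+1.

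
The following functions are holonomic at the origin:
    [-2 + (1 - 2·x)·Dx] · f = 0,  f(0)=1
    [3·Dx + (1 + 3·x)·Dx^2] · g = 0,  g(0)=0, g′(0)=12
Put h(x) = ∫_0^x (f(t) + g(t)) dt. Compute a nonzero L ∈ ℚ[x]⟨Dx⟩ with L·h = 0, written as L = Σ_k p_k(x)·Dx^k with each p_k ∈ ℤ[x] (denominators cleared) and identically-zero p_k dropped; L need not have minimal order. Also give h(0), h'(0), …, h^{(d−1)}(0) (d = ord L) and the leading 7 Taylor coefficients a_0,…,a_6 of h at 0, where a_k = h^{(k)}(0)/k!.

f: a_k = 1, 2, 4, 8, 16, 32, 64, …
g: a_k = 0, 12, -18, 36, -81, 972/5, -486, …
f+g: L₀ = lclm(L_f,L_g), ord ≤ 1+2.
∫: right-multiply L₀ by Dx.
L = (144 + 72·x)·Dx^2 + (6 + 216·x + 144·x^2)·Dx^3 + (-7 - 13·x + 36·x^2 + 36·x^3)·Dx^4  (order 4).
h: a_k = 0, 1, 7, -14/3, 11, -13, 566/15, …
ICs: h(0) = 0, h′(0) = 1, h′′(0) = 14, h′′′(0) = -28.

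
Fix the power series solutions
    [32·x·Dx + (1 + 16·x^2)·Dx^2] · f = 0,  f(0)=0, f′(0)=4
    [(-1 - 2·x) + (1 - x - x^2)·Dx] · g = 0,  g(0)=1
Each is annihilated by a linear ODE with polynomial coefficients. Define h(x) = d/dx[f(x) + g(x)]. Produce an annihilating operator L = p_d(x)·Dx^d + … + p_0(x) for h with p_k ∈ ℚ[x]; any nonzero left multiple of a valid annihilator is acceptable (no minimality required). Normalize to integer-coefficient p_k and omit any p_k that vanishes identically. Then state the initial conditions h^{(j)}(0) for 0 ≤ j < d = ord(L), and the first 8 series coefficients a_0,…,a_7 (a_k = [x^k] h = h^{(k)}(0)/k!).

f: a_k = 0, 4, 0, -64/3, 0, 1024/5, 0, -16384/7, …
g: a_k = 1, 1, 2, 3, 5, 8, 13, 21, …
Sum ⇒ L₀ = lclm(L_f,L_g) in ℚ(x)⟨Dx⟩.
h=h₀': d/dx-closure on L₀ ⇒ L.
L = (64 - 256·x - 3904·x^2 - 6912·x^3 - 9696·x^4 - 1536·x^6) + (-25 - 24·x + 542·x^2 - 780·x^3 - 6800·x^4 - 6560·x^5 - 768·x^6 - 1536·x^7)·Dx + (2 + 17·x + 62·x^2 + 202·x^3 + 445·x^4 - 1136·x^5 - 576·x^6 - 256·x^7 - 256·x^8)·Dx^2  (order 2).
h: a_k = 5, 4, -55, 20, 1064, 78, -16237, 272, …
ICs: h(0) = 5, h′(0) = 4.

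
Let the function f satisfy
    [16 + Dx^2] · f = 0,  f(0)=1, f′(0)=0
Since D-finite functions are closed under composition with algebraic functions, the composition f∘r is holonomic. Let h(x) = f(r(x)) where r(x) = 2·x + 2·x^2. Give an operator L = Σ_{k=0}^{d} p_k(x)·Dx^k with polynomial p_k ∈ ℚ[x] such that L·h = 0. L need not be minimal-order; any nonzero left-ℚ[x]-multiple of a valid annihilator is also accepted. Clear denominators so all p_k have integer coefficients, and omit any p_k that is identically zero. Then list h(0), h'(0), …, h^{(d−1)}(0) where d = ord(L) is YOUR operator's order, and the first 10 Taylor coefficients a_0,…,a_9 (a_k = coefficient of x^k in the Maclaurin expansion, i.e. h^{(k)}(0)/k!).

L = (64 + 384·x + 768·x^2 + 512·x^3) - 2·Dx + (1 + 2·x)·Dx^2  (order 2).
h: a_k = 1, 0, -32, -64, 416/3, 2048/3, 29696/45, -22528/15, -1535488/315, -1245184/315, …
ICs: h(0) = 1, h′(0) = 0.

f: a_k = 1, 0, -8, 0, 32/3, 0, -256/45, 0, 512/315, 0, …
Change of var in L_f (x↦r) gives L₀.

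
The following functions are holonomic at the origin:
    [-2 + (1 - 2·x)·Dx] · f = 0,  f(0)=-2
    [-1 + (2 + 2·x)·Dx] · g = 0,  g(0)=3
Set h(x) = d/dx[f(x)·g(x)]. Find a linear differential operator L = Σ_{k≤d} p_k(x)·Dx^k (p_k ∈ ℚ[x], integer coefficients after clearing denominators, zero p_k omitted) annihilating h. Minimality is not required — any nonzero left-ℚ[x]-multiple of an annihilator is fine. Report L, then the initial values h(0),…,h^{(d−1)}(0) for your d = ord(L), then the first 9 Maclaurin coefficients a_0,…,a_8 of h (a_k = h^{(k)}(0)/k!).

f: a_k = -2, -4, -8, -16, -32, -64, -128, -256, -512, …
g: a_k = 3, 3/2, -3/8, 3/16, -15/128, 21/256, -63/1024, 99/2048, -1287/32768, …
L₀ := L_f ⊗_s L_g (sym. prod.), ord ≤ 1.
h=h₀': d/dx-closure on L₀ ⇒ L.
L = (39 + 60·x + 12·x^2) + (-10 + 6·x + 24·x^2 + 8·x^3)·Dx  (order 1).
h: a_k = -15, -117/2, -1413/8, -7521/16, -150525/128, -722331/256, -6742449/1024, -30821337/2048, -1109587437/32768, …
ICs: h(0) = -15.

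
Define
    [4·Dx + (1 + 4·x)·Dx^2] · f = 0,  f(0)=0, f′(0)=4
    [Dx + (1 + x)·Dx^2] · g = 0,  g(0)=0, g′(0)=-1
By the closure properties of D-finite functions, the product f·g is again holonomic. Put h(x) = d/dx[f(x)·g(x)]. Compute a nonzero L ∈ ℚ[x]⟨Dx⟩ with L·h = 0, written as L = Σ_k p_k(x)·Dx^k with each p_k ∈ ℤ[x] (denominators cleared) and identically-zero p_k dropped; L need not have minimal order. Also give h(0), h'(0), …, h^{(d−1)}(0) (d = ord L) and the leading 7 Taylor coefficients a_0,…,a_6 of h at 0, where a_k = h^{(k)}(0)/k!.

L = (136 + 320·x + 256·x^2) + (290 + 1464·x + 2400·x^2 + 1280·x^3)·Dx + (92 + 740·x + 1992·x^2 + 2240·x^3 + 896·x^4)·Dx^2 + (5 + 58·x + 245·x^2 + 464·x^3 + 400·x^4 + 128·x^5)·Dx^3  (order 3).
h: a_k = 0, -8, 30, -320/3, 1175/3, -22204/15, 5698, …
ICs: h(0) = 0, h′(0) = -8, h′′(0) = 60.

f: a_k = 0, 4, -8, 64/3, -64, 1024/5, -2048/3, …
g: a_k = 0, -1, 1/2, -1/3, 1/4, -1/5, 1/6, …
Product ⇒ symmetric product L₀, ord ≤ 4.
Differentiate: ansatz ord ≤ ord L₀ ⇒ L.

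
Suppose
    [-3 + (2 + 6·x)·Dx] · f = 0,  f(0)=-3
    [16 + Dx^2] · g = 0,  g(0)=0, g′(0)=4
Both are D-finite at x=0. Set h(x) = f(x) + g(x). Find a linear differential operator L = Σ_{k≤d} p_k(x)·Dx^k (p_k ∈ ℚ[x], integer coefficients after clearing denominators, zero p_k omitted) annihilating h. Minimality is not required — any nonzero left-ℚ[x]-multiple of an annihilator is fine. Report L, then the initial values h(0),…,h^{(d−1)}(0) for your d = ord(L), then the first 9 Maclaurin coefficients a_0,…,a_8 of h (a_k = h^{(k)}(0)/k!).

f: a_k = -3, -9/2, 27/8, -81/16, 1215/128, -5103/256, 45927/1024, -216513/2048, 8444007/32768, …
g: a_k = 0, 4, 0, -32/3, 0, 128/15, 0, -1024/315, 0, …
L₀ := lclm(L_f,L_g); ord L₀ ≤ 1+2.
L = (-4368 - 18432·x - 27648·x^2) + (1760 + 17568·x + 55296·x^2 + 55296·x^3)·Dx + (-273 - 1152·x - 1728·x^2)·Dx^2 + (110 + 1098·x + 3456·x^2 + 3456·x^3)·Dx^3  (order 3).
h: a_k = -3, -1/2, 27/8, -755/48, 1215/128, -43777/3840, 45927/1024, -70298747/645120, 8444007/32768, …
ICs: h(0) = -3, h′(0) = -1/2, h′′(0) = 27/4.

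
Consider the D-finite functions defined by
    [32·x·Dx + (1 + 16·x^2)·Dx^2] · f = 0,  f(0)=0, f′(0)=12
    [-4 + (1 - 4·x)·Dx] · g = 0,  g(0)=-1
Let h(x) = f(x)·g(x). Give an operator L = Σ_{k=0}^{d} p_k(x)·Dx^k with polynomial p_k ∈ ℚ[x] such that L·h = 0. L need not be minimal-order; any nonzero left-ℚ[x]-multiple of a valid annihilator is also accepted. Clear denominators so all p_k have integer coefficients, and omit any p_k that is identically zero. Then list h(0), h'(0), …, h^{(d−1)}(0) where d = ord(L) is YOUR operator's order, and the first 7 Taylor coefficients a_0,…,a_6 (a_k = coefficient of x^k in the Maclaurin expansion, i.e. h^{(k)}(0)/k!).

L = 128·x + (8 - 32·x + 256·x^2)·Dx + (-1 + 4·x - 16·x^2 + 64·x^3)·Dx^2  (order 2).
h: a_k = 0, -12, -48, -128, -512, -13312/5, -53248/5, …
ICs: h(0) = 0, h′(0) = -12.

f: a_k = 0, 12, 0, -64, 0, 3072/5, 0, …
g: a_k = -1, -4, -16, -64, -256, -1024, -4096, …
Sym-product of L_f,L_g gives L₀ (≤ ord 2).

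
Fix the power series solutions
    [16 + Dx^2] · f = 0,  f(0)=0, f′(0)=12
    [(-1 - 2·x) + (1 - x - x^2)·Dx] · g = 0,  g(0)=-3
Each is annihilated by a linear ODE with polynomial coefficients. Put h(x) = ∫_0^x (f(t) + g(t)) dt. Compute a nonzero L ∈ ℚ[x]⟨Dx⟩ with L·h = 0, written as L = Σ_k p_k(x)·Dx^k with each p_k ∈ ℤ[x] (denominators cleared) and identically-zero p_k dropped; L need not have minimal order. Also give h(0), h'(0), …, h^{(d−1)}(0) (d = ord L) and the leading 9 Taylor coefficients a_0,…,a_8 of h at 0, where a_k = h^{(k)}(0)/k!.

f: a_k = 0, 12, 0, -32, 0, 128/5, 0, -1024/105, 0, …
g: a_k = -3, -3, -6, -9, -15, -24, -39, -63, -102, …
h₀=f+g: left-lcm gives L₀, ord ≤ 3.
h=∫h₀ ⇒ L = L₀·Dx.
L = (-272 - 384·x + 352·x^2 - 192·x^3 - 640·x^4 - 256·x^5)·Dx + (160 - 368·x - 32·x^2 + 544·x^3 - 48·x^4 - 384·x^5 - 128·x^6)·Dx^2 + (-17 - 24·x + 22·x^2 - 12·x^3 - 40·x^4 - 16·x^5)·Dx^3 + (10 - 23·x - 2·x^2 + 34·x^3 - 3·x^4 - 24·x^5 - 8·x^6)·Dx^4  (order 4).
h: a_k = 0, -3, 9/2, -2, -41/4, -3, 4/15, -39/7, -7639/840, …
ICs: h(0) = 0, h′(0) = -3, h′′(0) = 9, h′′′(0) = -12.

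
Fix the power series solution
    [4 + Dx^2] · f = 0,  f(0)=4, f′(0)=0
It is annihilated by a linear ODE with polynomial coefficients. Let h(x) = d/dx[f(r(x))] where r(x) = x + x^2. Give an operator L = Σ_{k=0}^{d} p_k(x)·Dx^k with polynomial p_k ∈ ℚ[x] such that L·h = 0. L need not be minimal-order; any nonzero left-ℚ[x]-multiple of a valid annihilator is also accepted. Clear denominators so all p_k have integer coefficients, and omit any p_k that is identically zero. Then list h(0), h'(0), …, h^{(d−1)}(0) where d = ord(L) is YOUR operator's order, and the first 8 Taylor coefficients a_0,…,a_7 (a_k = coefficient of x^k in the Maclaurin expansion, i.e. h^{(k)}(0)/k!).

L = (16 + 32·x + 96·x^2 + 128·x^3 + 64·x^4) + (-6 - 12·x)·Dx + (1 + 4·x + 4·x^2)·Dx^2  (order 2).
h: a_k = 0, -16, -48, -64/3, 160/3, 1408/15, 896/15, -6656/315, …
ICs: h(0) = 0, h′(0) = -16.

f: a_k = 4, 0, -8, 0, 8/3, 0, -16/45, 0, …
h₀=f(r): pull back L_f along r ⇒ L₀.
h=h₀': d/dx-closure on L₀ ⇒ L.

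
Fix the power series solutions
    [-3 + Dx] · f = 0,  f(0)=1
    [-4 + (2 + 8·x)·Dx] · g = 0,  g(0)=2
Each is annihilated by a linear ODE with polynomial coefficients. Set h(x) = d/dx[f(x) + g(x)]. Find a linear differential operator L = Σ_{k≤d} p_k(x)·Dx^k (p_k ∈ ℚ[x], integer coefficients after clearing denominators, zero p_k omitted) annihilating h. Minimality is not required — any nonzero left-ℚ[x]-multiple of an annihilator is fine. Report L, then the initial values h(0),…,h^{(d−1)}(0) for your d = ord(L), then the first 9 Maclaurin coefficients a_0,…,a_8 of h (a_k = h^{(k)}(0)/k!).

L = (-54 - 72·x) + (3 - 72·x - 144·x^2)·Dx + (5 + 32·x + 48·x^2)·Dx^2  (order 2).
h: a_k = 7, 1, 75/2, -133/2, 2321/8, -40077/40, 295923/80, -7686951/560, 230632587/4480, …
ICs: h(0) = 7, h′(0) = 1.

f: a_k = 1, 3, 9/2, 9/2, 27/8, 81/40, 81/80, 243/560, 729/4480, …
g: a_k = 2, 4, -4, 8, -20, 56, -168, 528, -1716, …
h₀=f+g: left-lcm gives L₀, ord ≤ 2.
Derive L from L₀ (diff closure).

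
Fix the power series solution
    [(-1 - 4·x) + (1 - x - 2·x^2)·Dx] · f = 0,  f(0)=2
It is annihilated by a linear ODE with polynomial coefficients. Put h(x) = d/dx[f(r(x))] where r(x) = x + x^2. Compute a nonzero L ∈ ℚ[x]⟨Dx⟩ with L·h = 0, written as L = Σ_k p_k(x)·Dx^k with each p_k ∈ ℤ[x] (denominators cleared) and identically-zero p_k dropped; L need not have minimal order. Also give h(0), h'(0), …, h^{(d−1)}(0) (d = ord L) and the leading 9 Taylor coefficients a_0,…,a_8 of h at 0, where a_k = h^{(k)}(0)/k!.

L = (8 + 10·x + 30·x^2 + 40·x^3 + 20·x^4) + (-1 - x + 5·x^2 + 10·x^3 + 10·x^4 + 4·x^5)·Dx  (order 1).
h: a_k = 2, 16, 66, 232, 800, 2628, 8358, 26112, 80262, …
ICs: h(0) = 2.

f: a_k = 2, 2, 6, 10, 22, 42, 86, 170, 342, …
L₀ from L_f via x↦r, Dx↦r'^{-1}Dx.
h₀' ⇒ L via d/dx closure of L₀.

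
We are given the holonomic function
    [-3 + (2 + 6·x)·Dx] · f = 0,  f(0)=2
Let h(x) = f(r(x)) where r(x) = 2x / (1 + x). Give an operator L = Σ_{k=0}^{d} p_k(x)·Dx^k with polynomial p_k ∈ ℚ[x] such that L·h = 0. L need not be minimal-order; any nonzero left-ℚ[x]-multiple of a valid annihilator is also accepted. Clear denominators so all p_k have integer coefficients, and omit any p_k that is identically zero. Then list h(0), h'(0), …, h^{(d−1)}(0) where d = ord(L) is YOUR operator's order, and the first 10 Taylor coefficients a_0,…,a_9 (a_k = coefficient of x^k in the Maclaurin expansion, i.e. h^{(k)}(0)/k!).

L = -3 + (1 + 8·x + 7·x^2)·Dx  (order 1).
h: a_k = 2, 6, -15, 51, -861/4, 4137/4, -42987/8, 234975/8, -10648221/64, 61936809/64, …
ICs: h(0) = 2.

f: a_k = 2, 3, -9/4, 27/8, -405/64, 1701/128, -15309/512, 72171/1024, -2814669/16384, 14073345/32768, …
h₀=f(r): pull back L_f along r ⇒ L₀.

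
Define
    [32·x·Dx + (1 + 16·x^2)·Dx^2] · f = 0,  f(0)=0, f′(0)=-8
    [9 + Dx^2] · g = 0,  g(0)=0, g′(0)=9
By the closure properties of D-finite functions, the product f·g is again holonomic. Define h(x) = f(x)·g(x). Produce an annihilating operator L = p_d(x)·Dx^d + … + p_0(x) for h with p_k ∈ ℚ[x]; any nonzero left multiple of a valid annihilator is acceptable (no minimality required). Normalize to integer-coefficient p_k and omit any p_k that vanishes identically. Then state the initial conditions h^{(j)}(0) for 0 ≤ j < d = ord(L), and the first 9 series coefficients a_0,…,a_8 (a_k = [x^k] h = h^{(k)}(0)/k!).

L = (16425 + 696384·x^2 + 2778624·x^4 + 11943936·x^6 + 47775744·x^8) + (23616·x + 543744·x^3 + 3981312·x^5 + 21233664·x^7)·Dx + (2050 + 87168·x^2 + 470016·x^4 + 2654208·x^6 + 10616832·x^8)·Dx^2 + (2624·x + 60416·x^3 + 442368·x^5 + 2359296·x^7)·Dx^3 + (25 + 1088·x^2 + 17920·x^4 + 147456·x^6 + 589824·x^8)·Dx^4  (order 4).
h: a_k = 0, 0, -72, 0, 492, 0, -4311, 0, 95859/2, …
ICs: h(0) = 0, h′(0) = 0, h′′(0) = -144, h′′′(0) = 0.

f: a_k = 0, -8, 0, 128/3, 0, -2048/5, 0, 32768/7, 0, …
g: a_k = 0, 9, 0, -27/2, 0, 243/40, 0, -729/560, 0, …
Product ⇒ symmetric product L₀, ord ≤ 4.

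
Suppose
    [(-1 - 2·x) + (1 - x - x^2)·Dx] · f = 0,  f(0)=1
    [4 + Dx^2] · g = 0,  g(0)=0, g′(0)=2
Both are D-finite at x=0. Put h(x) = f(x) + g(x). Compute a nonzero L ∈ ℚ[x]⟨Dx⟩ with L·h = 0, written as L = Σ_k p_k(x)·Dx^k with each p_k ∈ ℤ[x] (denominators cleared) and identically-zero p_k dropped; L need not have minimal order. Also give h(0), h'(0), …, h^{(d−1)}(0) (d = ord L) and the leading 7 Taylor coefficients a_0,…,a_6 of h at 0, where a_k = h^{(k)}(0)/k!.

f: a_k = 1, 1, 2, 3, 5, 8, 13, …
g: a_k = 0, 2, 0, -4/3, 0, 4/15, 0, …
f+g: L₀ = lclm(L_f,L_g), ord ≤ 1+2.
L = (44 + 96·x + 32·x^2 + 48·x^3 + 40·x^4 + 16·x^5) + (-16 + 20·x + 8·x^2 - 16·x^3 + 12·x^4 + 24·x^5 + 8·x^6)·Dx + (11 + 24·x + 8·x^2 + 12·x^3 + 10·x^4 + 4·x^5)·Dx^2 + (-4 + 5·x + 2·x^2 - 4·x^3 + 3·x^4 + 6·x^5 + 2·x^6)·Dx^3  (order 3).
h: a_k = 1, 3, 2, 5/3, 5, 124/15, 13, …
ICs: h(0) = 1, h′(0) = 3, h′′(0) = 4.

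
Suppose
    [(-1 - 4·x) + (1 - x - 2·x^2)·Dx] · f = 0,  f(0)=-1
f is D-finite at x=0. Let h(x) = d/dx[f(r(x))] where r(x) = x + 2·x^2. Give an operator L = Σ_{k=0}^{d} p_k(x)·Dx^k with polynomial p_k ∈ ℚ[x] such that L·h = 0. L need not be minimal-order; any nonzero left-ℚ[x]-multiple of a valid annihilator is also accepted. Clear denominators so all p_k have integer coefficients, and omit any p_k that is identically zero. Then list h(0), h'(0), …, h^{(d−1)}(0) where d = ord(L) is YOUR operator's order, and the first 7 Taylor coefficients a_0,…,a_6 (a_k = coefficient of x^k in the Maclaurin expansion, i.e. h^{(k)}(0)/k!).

f: a_k = -1, -1, -3, -5, -11, -21, -43, …
h₀=f(r): pull back L_f along r ⇒ L₀.
Derive L from L₀ (diff closure).
L = (10 + 72·x + 240·x^2 + 544·x^3 + 1344·x^4 + 1920·x^5 + 1280·x^6) + (-1 - 7·x - 12·x^2 + 32·x^3 + 200·x^4 + 384·x^5 + 448·x^6 + 256·x^7)·Dx  (order 1).
h: a_k = -1, -10, -51, -212, -845, -3342, -12551, …
ICs: h(0) = -1.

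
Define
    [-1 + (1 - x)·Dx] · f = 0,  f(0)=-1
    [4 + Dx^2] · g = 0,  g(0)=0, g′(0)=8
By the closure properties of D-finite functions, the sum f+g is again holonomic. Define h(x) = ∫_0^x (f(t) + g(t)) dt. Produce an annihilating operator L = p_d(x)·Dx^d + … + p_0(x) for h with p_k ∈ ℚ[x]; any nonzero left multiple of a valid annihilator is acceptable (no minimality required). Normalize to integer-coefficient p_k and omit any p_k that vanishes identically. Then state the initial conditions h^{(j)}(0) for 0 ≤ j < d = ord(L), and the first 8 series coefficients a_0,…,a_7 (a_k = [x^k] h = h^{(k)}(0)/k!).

L = (20 - 16·x + 8·x^2)·Dx + (-12 + 28·x - 24·x^2 + 8·x^3)·Dx^2 + (5 - 4·x + 2·x^2)·Dx^3 + (-3 + 7·x - 6·x^2 + 2·x^3)·Dx^4  (order 4).
h: a_k = 0, -1, 7/2, -1/3, -19/12, -1/5, 1/90, -1/7, …
ICs: h(0) = 0, h′(0) = -1, h′′(0) = 7, h′′′(0) = -2.

f: a_k = -1, -1, -1, -1, -1, -1, -1, -1, …
g: a_k = 0, 8, 0, -16/3, 0, 16/15, 0, -32/315, …
h₀=f+g: left-lcm gives L₀, ord ≤ 3.
h=∫₀ˣh₀: take L = L₀·Dx.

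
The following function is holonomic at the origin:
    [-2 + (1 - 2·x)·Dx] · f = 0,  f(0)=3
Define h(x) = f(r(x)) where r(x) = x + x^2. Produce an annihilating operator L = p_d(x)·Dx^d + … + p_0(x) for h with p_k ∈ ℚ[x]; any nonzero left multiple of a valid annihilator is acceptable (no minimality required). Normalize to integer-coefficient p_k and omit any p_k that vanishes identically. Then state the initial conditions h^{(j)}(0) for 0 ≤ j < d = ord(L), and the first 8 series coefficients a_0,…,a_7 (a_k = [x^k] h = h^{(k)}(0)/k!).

f: a_k = 3, 6, 12, 24, 48, 96, 192, 384, …
L₀ from L_f via x↦r, Dx↦r'^{-1}Dx.
L = (2 + 4·x) + (-1 + 2·x + 2·x^2)·Dx  (order 1).
h: a_k = 3, 6, 18, 48, 132, 360, 984, 2688, …
ICs: h(0) = 3.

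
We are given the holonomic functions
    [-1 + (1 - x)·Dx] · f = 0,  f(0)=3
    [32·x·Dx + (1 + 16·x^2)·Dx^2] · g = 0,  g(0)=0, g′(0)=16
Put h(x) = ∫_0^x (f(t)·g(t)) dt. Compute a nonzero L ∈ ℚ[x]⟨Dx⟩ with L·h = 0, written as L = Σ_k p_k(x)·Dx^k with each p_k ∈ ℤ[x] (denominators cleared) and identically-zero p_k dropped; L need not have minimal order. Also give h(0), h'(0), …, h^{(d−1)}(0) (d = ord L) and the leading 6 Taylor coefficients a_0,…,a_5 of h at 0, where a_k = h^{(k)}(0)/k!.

f: a_k = 3, 3, 3, 3, 3, 3, …
g: a_k = 0, 16, 0, -256/3, 0, 4096/5, …
Product ⇒ symmetric product L₀, ord ≤ 2.
∫: right-multiply L₀ by Dx.
L = 32·x·Dx + (2 - 32·x + 64·x^2)·Dx^2 + (-1 + x - 16·x^2 + 16·x^3)·Dx^3  (order 3).
h: a_k = 0, 0, 24, 16, -52, -208/5, …
ICs: h(0) = 0, h′(0) = 0, h′′(0) = 48.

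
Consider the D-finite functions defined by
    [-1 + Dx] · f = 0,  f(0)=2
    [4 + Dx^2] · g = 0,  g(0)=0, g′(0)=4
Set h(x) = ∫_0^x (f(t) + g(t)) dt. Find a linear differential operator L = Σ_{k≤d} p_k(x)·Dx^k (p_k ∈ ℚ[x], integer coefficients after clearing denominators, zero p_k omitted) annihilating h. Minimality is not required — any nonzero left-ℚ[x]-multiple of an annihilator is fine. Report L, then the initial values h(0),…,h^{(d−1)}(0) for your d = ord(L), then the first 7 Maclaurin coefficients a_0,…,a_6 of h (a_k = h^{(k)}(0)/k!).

L = -4·Dx + 4·Dx^2 - Dx^3 + Dx^4  (order 4).
h: a_k = 0, 2, 3, 1/3, -7/12, 1/60, 11/120, …
ICs: h(0) = 0, h′(0) = 2, h′′(0) = 6, h′′′(0) = 2.

f: a_k = 2, 2, 1, 1/3, 1/12, 1/60, 1/360, …
g: a_k = 0, 4, 0, -8/3, 0, 8/15, 0, …
f+g: L₀ = lclm(L_f,L_g), ord ≤ 1+2.
h=∫h₀ ⇒ L = L₀·Dx.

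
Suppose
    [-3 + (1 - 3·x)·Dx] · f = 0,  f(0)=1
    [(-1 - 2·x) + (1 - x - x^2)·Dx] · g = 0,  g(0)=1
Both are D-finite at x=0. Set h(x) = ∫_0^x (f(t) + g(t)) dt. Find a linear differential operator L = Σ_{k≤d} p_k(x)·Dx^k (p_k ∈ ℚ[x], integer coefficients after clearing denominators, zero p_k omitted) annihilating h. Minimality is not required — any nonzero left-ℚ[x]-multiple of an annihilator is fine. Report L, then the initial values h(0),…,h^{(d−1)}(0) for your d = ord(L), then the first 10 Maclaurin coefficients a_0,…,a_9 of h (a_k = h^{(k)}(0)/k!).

f: a_k = 1, 3, 9, 27, 81, 243, 729, 2187, 6561, 19683, …
g: a_k = 1, 1, 2, 3, 5, 8, 13, 21, 34, 55, …
Sum ⇒ L₀ = lclm(L_f,L_g) in ℚ(x)⟨Dx⟩.
h=∫₀ˣh₀: take L = L₀·Dx.
L = (-6 - 36·x + 18·x^2 - 18·x^3)·Dx + (14 - 18·x - 24·x^2 + 18·x^3 - 36·x^4)·Dx^2 + (-2 + 10·x - 15·x^2 + 10·x^3 - 9·x^5)·Dx^3  (order 3).
h: a_k = 0, 2, 2, 11/3, 15/2, 86/5, 251/6, 106, 276, 6595/9, …
ICs: h(0) = 0, h′(0) = 2, h′′(0) = 4.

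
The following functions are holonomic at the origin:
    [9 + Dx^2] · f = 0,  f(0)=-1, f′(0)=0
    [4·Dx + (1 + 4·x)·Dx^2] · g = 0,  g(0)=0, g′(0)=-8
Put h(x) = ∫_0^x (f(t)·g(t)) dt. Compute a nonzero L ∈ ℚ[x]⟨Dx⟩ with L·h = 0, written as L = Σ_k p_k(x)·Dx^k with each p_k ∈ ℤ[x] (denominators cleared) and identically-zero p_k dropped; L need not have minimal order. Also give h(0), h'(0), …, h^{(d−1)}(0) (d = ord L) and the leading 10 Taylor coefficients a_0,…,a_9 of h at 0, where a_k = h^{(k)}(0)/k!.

L = (-2043 - 1296·x + 44064·x^2 + 186624·x^3 + 186624·x^4)·Dx + (72 + 5472·x + 31104·x^2 + 41472·x^3)·Dx^2 + (-182 + 864·x + 12096·x^2 + 41472·x^3 + 41472·x^4)·Dx^3 + (8 + 608·x + 3456·x^2 + 4608·x^3)·Dx^4 + (5 + 112·x + 800·x^2 + 2304·x^3 + 2304·x^4)·Dx^5  (order 5).
h: a_k = 0, 0, 4, -16/3, 5/3, -56/5, 1223/30, -2530/21, 208169/560, -53279/45, …
ICs: h(0) = 0, h′(0) = 0, h′′(0) = 8, h′′′(0) = -32, h′′′′(0) = 40.

f: a_k = -1, 0, 9/2, 0, -27/8, 0, 81/80, 0, -729/4480, 0, …
g: a_k = 0, -8, 16, -128/3, 128, -2048/5, 4096/3, -32768/7, 16384, -524288/9, …
f·g: L₀ = L_f ⊗_s L_g, ord ≤ 2·2.
h=∫₀ˣh₀: take L = L₀·Dx.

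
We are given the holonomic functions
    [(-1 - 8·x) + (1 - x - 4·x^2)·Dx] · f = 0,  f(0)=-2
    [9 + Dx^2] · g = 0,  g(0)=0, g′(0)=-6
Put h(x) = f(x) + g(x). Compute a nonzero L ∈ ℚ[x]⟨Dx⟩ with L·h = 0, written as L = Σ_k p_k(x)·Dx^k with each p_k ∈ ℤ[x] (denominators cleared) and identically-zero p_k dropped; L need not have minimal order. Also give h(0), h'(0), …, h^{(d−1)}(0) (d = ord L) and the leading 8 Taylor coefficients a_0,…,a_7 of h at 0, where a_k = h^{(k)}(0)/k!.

L = (567 + 4806·x + 3321·x^2 + 9936·x^3 + 6480·x^4 + 10368·x^5) + (-171 + 117·x + 441·x^2 - 135·x^3 + 540·x^4 + 3888·x^5 + 5184·x^6)·Dx + (63 + 534·x + 369·x^2 + 1104·x^3 + 720·x^4 + 1152·x^5)·Dx^2 + (-19 + 13·x + 49·x^2 - 15·x^3 + 60·x^4 + 432·x^5 + 576·x^6)·Dx^3  (order 3).
h: a_k = -2, -8, -10, -9, -58, -2681/20, -362, -246717/280, …
ICs: h(0) = -2, h′(0) = -8, h′′(0) = -20.

f: a_k = -2, -2, -10, -18, -58, -130, -362, -882, …
g: a_k = 0, -6, 0, 9, 0, -81/20, 0, 243/280, …
Sum ⇒ L₀ = lclm(L_f,L_g) in ℚ(x)⟨Dx⟩.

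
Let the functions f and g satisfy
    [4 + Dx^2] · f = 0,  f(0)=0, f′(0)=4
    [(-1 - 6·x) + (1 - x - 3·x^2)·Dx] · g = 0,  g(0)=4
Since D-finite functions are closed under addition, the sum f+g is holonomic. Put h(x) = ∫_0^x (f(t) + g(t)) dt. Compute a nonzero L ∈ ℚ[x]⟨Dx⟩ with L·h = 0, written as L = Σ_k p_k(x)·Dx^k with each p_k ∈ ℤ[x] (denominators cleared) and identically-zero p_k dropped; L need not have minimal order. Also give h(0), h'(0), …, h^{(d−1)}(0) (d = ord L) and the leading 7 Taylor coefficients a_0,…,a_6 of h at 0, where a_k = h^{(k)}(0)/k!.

L = (-92 - 608·x - 512·x^2 - 1104·x^3 - 360·x^4 - 432·x^5)·Dx + (24 - 4·x - 24·x^2 - 80·x^3 - 180·x^4 - 216·x^5 - 216·x^6)·Dx^2 + (-23 - 152·x - 128·x^2 - 276·x^3 - 90·x^4 - 108·x^5)·Dx^3 + (6 - x - 6·x^2 - 20·x^3 - 45·x^4 - 54·x^5 - 54·x^6)·Dx^4  (order 4).
h: a_k = 0, 4, 4, 16/3, 19/3, 76/5, 1204/45, …
ICs: h(0) = 0, h′(0) = 4, h′′(0) = 8, h′′′(0) = 32.

f: a_k = 0, 4, 0, -8/3, 0, 8/15, 0, …
g: a_k = 4, 4, 16, 28, 76, 160, 388, …
h₀=f+g: left-lcm gives L₀, ord ≤ 3.
h=∫₀ˣh₀: take L = L₀·Dx.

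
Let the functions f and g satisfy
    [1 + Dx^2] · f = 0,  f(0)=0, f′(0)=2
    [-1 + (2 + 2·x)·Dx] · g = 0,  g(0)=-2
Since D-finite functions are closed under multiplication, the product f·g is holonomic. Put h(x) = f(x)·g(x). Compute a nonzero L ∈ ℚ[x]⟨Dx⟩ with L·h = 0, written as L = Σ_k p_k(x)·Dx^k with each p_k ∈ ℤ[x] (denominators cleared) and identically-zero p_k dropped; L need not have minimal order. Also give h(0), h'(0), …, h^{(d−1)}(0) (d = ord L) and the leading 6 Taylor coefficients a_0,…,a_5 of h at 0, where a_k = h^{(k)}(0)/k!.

L = (7 + 8·x + 4·x^2) + (-4 - 4·x)·Dx + (4 + 8·x + 4·x^2)·Dx^2  (order 2).
h: a_k = 0, -4, -2, 7/6, 1/12, 19/480, …
ICs: h(0) = 0, h′(0) = -4.

f: a_k = 0, 2, 0, -1/3, 0, 1/60, …
g: a_k = -2, -1, 1/4, -1/8, 5/64, -7/128, …
L₀ := L_f ⊗_s L_g (sym. prod.), ord ≤ 2.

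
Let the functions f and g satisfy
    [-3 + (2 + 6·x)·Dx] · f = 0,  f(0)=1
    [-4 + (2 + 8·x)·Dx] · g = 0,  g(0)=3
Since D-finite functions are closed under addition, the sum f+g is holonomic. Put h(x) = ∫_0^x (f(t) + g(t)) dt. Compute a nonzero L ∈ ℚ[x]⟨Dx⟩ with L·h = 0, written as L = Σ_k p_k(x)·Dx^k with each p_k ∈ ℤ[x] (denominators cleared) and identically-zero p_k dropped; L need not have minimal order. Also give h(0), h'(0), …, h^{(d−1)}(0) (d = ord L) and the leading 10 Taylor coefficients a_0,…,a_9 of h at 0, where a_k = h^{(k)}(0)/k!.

f: a_k = 1, 3/2, -9/8, 27/16, -405/128, 1701/256, -15309/1024, 72171/2048, -2814669/32768, 14073345/65536, …
g: a_k = 3, 6, -6, 12, -30, 84, -252, 792, -2574, 8580, …
f+g: L₀ = lclm(L_f,L_g), ord ≤ 1+1.
Integrate: L := L₀·Dx.
L = -6·Dx + (7 + 24·x)·Dx^2 + (2 + 14·x + 24·x^2)·Dx^3  (order 3).
h: a_k = 0, 4, 15/4, -19/8, 219/64, -849/128, 7735/512, -39051/1024, 1694187/16384, -9684389/32768, …
ICs: h(0) = 0, h′(0) = 4, h′′(0) = 15/2.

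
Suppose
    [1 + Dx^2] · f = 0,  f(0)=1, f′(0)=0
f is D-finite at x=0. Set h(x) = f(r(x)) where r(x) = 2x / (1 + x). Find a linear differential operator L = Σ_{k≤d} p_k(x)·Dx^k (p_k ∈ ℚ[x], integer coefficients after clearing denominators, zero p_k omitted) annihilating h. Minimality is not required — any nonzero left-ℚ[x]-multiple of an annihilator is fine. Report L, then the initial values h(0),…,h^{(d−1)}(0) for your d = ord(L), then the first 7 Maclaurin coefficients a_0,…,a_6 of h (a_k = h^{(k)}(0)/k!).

L = 4 + (2 + 6·x + 6·x^2 + 2·x^3)·Dx + (1 + 4·x + 6·x^2 + 4·x^3 + x^4)·Dx^2  (order 2).
h: a_k = 1, 0, -2, 4, -16/3, 16/3, -154/45, …
ICs: h(0) = 1, h′(0) = 0.

f: a_k = 1, 0, -1/2, 0, 1/24, 0, -1/720, …
Change of var in L_f (x↦r) gives L₀.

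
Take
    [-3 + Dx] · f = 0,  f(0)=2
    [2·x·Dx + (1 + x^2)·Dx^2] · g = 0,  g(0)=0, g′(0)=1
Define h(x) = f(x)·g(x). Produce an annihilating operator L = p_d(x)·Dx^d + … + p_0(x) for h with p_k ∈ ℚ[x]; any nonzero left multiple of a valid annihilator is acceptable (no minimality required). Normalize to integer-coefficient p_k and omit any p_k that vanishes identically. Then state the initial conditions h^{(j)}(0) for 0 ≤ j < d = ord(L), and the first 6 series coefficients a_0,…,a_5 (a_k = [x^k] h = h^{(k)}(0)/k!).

L = (9 - 6·x + 9·x^2) + (-6 + 2·x - 6·x^2)·Dx + (1 + x^2)·Dx^2  (order 2).
h: a_k = 0, 2, 6, 25/3, 7, 83/20, …
ICs: h(0) = 0, h′(0) = 2.

f: a_k = 2, 6, 9, 9, 27/4, 81/20, …
g: a_k = 0, 1, 0, -1/3, 0, 1/5, …
L₀ := L_f ⊗_s L_g (sym. prod.), ord ≤ 2.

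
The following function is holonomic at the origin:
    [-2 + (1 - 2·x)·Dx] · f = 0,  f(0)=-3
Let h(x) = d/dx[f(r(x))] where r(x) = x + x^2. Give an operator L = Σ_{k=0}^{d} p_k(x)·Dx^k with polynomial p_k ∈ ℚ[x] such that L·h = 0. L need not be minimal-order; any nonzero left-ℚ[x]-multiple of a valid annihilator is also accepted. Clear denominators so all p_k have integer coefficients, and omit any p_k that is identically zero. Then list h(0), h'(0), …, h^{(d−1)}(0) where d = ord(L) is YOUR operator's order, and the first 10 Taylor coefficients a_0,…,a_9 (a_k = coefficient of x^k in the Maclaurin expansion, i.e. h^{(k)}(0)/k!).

L = (6 + 12·x + 12·x^2) + (-1 + 6·x^2 + 4·x^3)·Dx  (order 1).
h: a_k = -6, -36, -144, -528, -1800, -5904, -18816, -58752, -180576, -548160, …
ICs: h(0) = -6.

f: a_k = -3, -6, -12, -24, -48, -96, -192, -384, -768, -1536, …
L₀ from L_f via x↦r, Dx↦r'^{-1}Dx.
Derive L from L₀ (diff closure).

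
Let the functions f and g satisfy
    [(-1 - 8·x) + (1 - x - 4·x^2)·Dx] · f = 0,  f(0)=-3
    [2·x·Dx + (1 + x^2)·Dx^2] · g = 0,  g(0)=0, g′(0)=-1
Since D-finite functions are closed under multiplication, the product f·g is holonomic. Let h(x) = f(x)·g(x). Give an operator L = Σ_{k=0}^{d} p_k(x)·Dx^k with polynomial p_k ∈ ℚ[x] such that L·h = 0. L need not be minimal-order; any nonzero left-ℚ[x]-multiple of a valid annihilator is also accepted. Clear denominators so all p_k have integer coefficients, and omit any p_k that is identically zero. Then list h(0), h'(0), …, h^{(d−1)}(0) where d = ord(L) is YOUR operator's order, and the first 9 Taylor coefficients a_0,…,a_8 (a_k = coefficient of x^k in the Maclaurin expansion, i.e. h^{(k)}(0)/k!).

f: a_k = -3, -3, -15, -27, -87, -195, -543, -1323, -3495, …
g: a_k = 0, -1, 0, 1/3, 0, -1/5, 0, 1/7, 0, …
Sym-product of L_f,L_g gives L₀ (≤ ord 2).
L = (8 + 2·x + 24·x^2) + (2 + 14·x + 4·x^2 + 24·x^3)·Dx + (-1 + x + 3·x^2 + x^3 + 4·x^4)·Dx^2  (order 2).
h: a_k = 0, 3, 3, 14, 26, 413/5, 933/5, 3616/7, 44204/35, …
ICs: h(0) = 0, h′(0) = 3.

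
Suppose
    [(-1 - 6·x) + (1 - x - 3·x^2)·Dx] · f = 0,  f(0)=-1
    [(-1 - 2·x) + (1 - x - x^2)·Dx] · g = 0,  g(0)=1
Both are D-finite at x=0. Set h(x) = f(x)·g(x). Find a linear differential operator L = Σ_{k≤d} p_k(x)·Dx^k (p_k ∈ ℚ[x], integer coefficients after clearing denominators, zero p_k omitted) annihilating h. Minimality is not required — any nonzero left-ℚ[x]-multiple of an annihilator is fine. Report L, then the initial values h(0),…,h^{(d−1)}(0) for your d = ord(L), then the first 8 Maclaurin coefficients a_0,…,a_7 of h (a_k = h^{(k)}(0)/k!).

f: a_k = -1, -1, -4, -7, -19, -40, -97, -217, …
g: a_k = 1, 1, 2, 3, 5, 8, 13, 21, …
Product ⇒ symmetric product L₀, ord ≤ 1.
L = (-2 - 6·x + 12·x^2 + 12·x^3) + (1 - 2·x - 3·x^2 + 4·x^3 + 3·x^4)·Dx  (order 1).
h: a_k = -1, -2, -7, -16, -42, -98, -237, -552, …
ICs: h(0) = -1.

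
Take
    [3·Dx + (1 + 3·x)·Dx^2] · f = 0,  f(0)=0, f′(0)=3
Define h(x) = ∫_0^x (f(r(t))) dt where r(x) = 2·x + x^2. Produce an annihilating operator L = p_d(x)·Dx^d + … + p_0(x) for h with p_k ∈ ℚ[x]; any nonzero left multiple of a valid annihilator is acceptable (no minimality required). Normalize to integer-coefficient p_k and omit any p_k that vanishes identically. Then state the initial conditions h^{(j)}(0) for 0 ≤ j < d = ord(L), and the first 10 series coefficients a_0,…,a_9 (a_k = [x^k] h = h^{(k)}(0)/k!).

L = (5 + 6·x + 3·x^2)·Dx^2 + (1 + 7·x + 9·x^2 + 3·x^3)·Dx^3  (order 3).
h: a_k = 0, 0, 3, -5, 27/2, -441/10, 801/5, -4365/7, 71361/28, -43209/4, …
ICs: h(0) = 0, h′(0) = 0, h′′(0) = 6.

f: a_k = 0, 3, -9/2, 9, -81/4, 243/5, -243/2, 2187/7, -6561/8, 2187, …
Substitute x→r, Dx→(1/r')Dx; clear ⇒ L₀.
h=∫₀ˣh₀: take L = L₀·Dx.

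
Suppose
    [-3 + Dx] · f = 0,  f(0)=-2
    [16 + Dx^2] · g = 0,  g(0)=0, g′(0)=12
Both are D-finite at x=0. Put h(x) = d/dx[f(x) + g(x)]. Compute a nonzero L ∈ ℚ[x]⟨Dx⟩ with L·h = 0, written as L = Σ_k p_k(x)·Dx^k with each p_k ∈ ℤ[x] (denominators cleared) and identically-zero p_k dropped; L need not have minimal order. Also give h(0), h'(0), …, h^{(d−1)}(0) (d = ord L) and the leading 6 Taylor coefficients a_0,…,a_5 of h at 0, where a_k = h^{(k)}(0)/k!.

f: a_k = -2, -6, -9, -9, -27/4, -81/20, …
g: a_k = 0, 12, 0, -32, 0, 128/5, …
h₀=f+g: left-lcm gives L₀, ord ≤ 3.
Differentiate: ansatz ord ≤ ord L₀ ⇒ L.
L = 48 - 16·Dx + 3·Dx^2 - Dx^3  (order 3).
h: a_k = 6, -18, -123, -27, 431/4, -243/20, …
ICs: h(0) = 6, h′(0) = -18, h′′(0) = -246.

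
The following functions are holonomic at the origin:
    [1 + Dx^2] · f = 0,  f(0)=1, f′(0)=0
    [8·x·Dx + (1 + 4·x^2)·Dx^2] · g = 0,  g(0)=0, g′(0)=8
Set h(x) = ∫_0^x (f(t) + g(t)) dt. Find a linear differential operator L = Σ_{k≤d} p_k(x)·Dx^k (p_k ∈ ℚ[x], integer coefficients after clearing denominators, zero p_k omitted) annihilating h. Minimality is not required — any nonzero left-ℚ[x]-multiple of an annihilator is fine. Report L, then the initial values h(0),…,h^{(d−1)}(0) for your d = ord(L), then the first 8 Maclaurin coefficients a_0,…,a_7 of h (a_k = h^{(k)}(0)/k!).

L = (-376·x + 1600·x^3 + 128·x^5)·Dx^2 + (-7 + 76·x^2 + 432·x^4 + 64·x^6)·Dx^3 + (-376·x + 1600·x^3 + 128·x^5)·Dx^4 + (-7 + 76·x^2 + 432·x^4 + 64·x^6)·Dx^5  (order 5).
h: a_k = 0, 1, 4, -1/6, -8/3, 1/120, 64/15, -1/5040, …
ICs: h(0) = 0, h′(0) = 1, h′′(0) = 8, h′′′(0) = -1, h′′′′(0) = -64.

f: a_k = 1, 0, -1/2, 0, 1/24, 0, -1/720, 0, …
g: a_k = 0, 8, 0, -32/3, 0, 128/5, 0, -512/7, …
h₀=f+g: left-lcm gives L₀, ord ≤ 4.
∫: right-multiply L₀ by Dx.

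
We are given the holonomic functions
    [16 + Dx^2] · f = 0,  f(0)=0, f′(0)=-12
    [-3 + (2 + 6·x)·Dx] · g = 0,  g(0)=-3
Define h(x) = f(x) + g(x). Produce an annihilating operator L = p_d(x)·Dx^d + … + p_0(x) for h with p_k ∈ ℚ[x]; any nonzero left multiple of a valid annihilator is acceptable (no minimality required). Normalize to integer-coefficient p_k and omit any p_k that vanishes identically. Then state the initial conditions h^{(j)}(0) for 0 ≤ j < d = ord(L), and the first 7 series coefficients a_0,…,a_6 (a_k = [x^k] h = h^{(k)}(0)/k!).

L = (-4368 - 18432·x - 27648·x^2) + (1760 + 17568·x + 55296·x^2 + 55296·x^3)·Dx + (-273 - 1152·x - 1728·x^2)·Dx^2 + (110 + 1098·x + 3456·x^2 + 3456·x^3)·Dx^3  (order 3).
h: a_k = -3, -33/2, 27/8, 431/16, 1215/128, -58283/1280, 45927/1024, …
ICs: h(0) = -3, h′(0) = -33/2, h′′(0) = 27/4.

f: a_k = 0, -12, 0, 32, 0, -128/5, 0, …
g: a_k = -3, -9/2, 27/8, -81/16, 1215/128, -5103/256, 45927/1024, …
L₀ := lclm(L_f,L_g); ord L₀ ≤ 2+1.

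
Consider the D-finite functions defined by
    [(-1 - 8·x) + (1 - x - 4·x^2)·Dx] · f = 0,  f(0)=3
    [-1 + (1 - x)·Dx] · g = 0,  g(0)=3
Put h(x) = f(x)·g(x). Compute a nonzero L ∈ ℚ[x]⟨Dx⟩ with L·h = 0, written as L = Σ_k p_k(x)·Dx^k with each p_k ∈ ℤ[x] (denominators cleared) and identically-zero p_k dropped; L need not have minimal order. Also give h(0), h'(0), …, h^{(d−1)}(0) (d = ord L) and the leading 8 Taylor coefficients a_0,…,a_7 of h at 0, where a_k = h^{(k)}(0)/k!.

f: a_k = 3, 3, 15, 27, 87, 195, 543, 1323, …
g: a_k = 3, 3, 3, 3, 3, 3, 3, 3, …
f·g: L₀ = L_f ⊗_s L_g, ord ≤ 1·1.
L = (-2 - 6·x + 12·x^2) + (1 - 2·x - 3·x^2 + 4·x^3)·Dx  (order 1).
h: a_k = 9, 18, 63, 144, 405, 990, 2619, 6588, …
ICs: h(0) = 9.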